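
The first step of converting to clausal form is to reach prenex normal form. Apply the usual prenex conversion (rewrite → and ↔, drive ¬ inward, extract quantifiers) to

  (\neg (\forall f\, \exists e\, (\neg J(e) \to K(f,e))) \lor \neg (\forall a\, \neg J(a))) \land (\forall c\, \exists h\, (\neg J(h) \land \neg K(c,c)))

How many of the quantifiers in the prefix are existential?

3

Rewrite implications/biconditionals: A → B as ¬A ∨ B.
  (\neg (\forall f\, \exists e\, (\neg \neg J(e) \lor K(f,e))) \lor \neg (\forall a\, \neg J(a))) \land (\forall c\, \exists h\, (\neg J(h) \land \neg K(c,c)))
Move each ¬ inward, flipping quantifiers it crosses:
  ((\exists f\, \forall e\, (\neg J(e) \land \neg K(f,e))) \lor (\exists a\, J(a))) \land (\forall c\, \exists h\, (\neg J(h) \land \neg K(c,c)))
All bound variables are already distinct, so no renaming is needed.
Finally move all quantifiers to the prefix:
  \exists f\, \forall e\, \exists a\, \forall c\, \exists h\, ((\neg J(e) \land \neg K(f,e) \lor J(a)) \land \neg J(h) \land \neg K(c,c))
The prefix is \exists f \forall e \exists a \forall c \exists h: 2 universal, 3 existential.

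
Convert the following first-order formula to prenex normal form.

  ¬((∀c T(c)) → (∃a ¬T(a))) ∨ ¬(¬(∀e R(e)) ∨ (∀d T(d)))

Rewrite implications/biconditionals: A → B as ¬A ∨ B.
  ¬(¬(∀c T(c)) ∨ (∃a ¬T(a))) ∨ ¬(¬(∀e R(e)) ∨ (∀d T(d)))
Drive negations inward (¬∀x A ≡ ∃x ¬A, ¬∃x A ≡ ∀x ¬A, De Morgan for ∧/∨):
  (∀c T(c)) ∧ (∀a T(a)) ∨ (∀e R(e)) ∧ (∃d ¬T(d))
All bound variables are already distinct, so no renaming is needed.
Pull the quantifiers to the front (each side's bound variable is not free in the other side):
  ∀c ∀a ∀e ∃d (T(c) ∧ T(a) ∨ R(e) ∧ ¬T(d))

∀c ∀a ∀e ∃d (T(c) ∧ T(a) ∨ R(e) ∧ ¬T(d))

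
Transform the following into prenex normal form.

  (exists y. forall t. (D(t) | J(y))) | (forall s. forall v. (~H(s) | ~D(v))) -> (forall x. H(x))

forall y. exists t. exists s. exists v. forall x. (~D(t) & ~J(y) & H(s) & D(v) | H(x))

Eliminate → and ↔ using ¬ and ∨.
  ~((exists y. forall t. (D(t) | J(y))) | (forall s. forall v. (~H(s) | ~D(v)))) | (forall x. H(x))
Drive negations inward (¬∀x A ≡ ∃x ¬A, ¬∃x A ≡ ∀x ¬A, De Morgan for ∧/∨):
  (forall y. exists t. (~D(t) & ~J(y))) & (exists s. exists v. (H(s) & D(v))) | (forall x. H(x))
All bound variables are already distinct, so no renaming is needed.
Pull the quantifiers to the front (each side's bound variable is not free in the other side):
  forall y. exists t. exists s. exists v. forall x. (~D(t) & ~J(y) & H(s) & D(v) | H(x))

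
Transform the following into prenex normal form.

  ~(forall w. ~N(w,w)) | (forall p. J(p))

Move each ¬ inward, flipping quantifiers it crosses:
  (exists w. N(w,w)) | (forall p. J(p))
All bound variables are already distinct, so no renaming is needed.
Pull the quantifiers to the front (each side's bound variable is not free in the other side):
  exists w. forall p. (N(w,w) | J(p))

exists w. forall p. (N(w,w) | J(p))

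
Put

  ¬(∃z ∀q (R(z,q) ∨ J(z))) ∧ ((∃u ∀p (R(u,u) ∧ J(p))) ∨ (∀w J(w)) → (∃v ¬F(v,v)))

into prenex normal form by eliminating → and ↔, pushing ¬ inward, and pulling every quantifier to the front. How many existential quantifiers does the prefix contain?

4

First replace A → B with ¬A ∨ B.
  ¬(∃z ∀q (R(z,q) ∨ J(z))) ∧ (¬((∃u ∀p (R(u,u) ∧ J(p))) ∨ (∀w J(w))) ∨ (∃v ¬F(v,v)))
Drive negations inward (¬∀x A ≡ ∃x ¬A, ¬∃x A ≡ ∀x ¬A, De Morgan for ∧/∨):
  (∀z ∃q (¬R(z,q) ∧ ¬J(z))) ∧ ((∀u ∃p (¬R(u,u) ∨ ¬J(p))) ∧ (∃w ¬J(w)) ∨ (∃v ¬F(v,v)))
Finally move all quantifiers to the prefix:
  ∀z ∃q ∀u ∃p ∃w ∃v (¬R(z,q) ∧ ¬J(z) ∧ ((¬R(u,u) ∨ ¬J(p)) ∧ ¬J(w) ∨ ¬F(v,v)))
The prefix is ∀z ∃q ∀u ∃p ∃w ∃v: 2 universal, 4 existential.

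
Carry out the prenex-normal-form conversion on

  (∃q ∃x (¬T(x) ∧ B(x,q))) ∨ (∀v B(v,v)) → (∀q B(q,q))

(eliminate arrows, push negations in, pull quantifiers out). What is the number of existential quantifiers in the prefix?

First replace A → B with ¬A ∨ B.
  ¬((∃q ∃x (¬T(x) ∧ B(x,q))) ∨ (∀v B(v,v))) ∨ (∀q B(q,q))
Push ¬ through the quantifiers and connectives to reach negation normal form:
  (∀q ∀x (T(x) ∨ ¬B(x,q))) ∧ (∃v ¬B(v,v)) ∨ (∀q B(q,q))
Give each quantifier a distinct variable: q↦y.
  (∀q ∀x (T(x) ∨ ¬B(x,q))) ∧ (∃v ¬B(v,v)) ∨ (∀y B(y,y))
Extract every quantifier outward, since the variables are now distinct and don't occur free across branches:
  ∀q ∀x ∃v ∀y ((T(x) ∨ ¬B(x,q)) ∧ ¬B(v,v) ∨ B(y,y))
The prefix is ∀q ∀x ∃v ∀y: 3 universal, 1 existential.

1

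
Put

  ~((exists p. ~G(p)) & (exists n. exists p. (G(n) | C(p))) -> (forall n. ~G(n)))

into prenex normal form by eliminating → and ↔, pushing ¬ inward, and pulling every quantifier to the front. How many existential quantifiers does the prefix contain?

Eliminate → and ↔ using ¬ and ∨.
  ~(~((exists p. ~G(p)) & (exists n. exists p. (G(n) | C(p)))) | (forall n. ~G(n)))
Move each ¬ inward, flipping quantifiers it crosses:
  (exists p. ~G(p)) & (exists n. exists p. (G(n) | C(p))) & (exists n. G(n))
Give each quantifier a distinct variable: p↦a, n↦y.
  (exists p. ~G(p)) & (exists n. exists a. (G(n) | C(a))) & (exists y. G(y))
Pull the quantifiers to the front (each side's bound variable is not free in the other side):
  exists p. exists n. exists a. exists y. (~G(p) & (G(n) | C(a)) & G(y))
The prefix is exists p exists n exists a exists y: 0 universal, 4 existential.

4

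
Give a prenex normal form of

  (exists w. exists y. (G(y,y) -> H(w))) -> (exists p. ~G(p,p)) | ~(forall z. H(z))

Rewrite implications/biconditionals: A → B as ¬A ∨ B.
  ~(exists w. exists y. (~G(y,y) | H(w))) | (exists p. ~G(p,p)) | ~(forall z. H(z))
Move each ¬ inward, flipping quantifiers it crosses:
  (forall w. forall y. (G(y,y) & ~H(w))) | (exists p. ~G(p,p)) | (exists z. ~H(z))
Finally move all quantifiers to the prefix:
  forall w. forall y. exists p. exists z. (G(y,y) & ~H(w) | ~G(p,p) | ~H(z))

forall w. forall y. exists p. exists z. (G(y,y) & ~H(w) | ~G(p,p) | ~H(z))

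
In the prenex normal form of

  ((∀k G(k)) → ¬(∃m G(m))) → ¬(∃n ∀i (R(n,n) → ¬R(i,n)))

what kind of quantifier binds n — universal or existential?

First replace A → B with ¬A ∨ B.
  ¬(¬(∀k G(k)) ∨ ¬(∃m G(m))) ∨ ¬(∃n ∀i (¬R(n,n) ∨ ¬R(i,n)))
Move each ¬ inward, flipping quantifiers it crosses:
  (∀k G(k)) ∧ (∃m G(m)) ∨ (∀n ∃i (R(n,n) ∧ R(i,n)))
Finally move all quantifiers to the prefix:
  ∀k ∃m ∀n ∃i (G(k) ∧ G(m) ∨ R(n,n) ∧ R(i,n))
The quantifier ∃n sits under an odd number of negations (counting the antecedent side of each →), so it flips to ∀n.

universal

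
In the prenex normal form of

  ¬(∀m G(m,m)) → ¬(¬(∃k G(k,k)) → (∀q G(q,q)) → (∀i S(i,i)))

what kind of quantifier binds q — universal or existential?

universal

First replace A → B with ¬A ∨ B.
  ¬¬(∀m G(m,m)) ∨ ¬(¬¬(∃k G(k,k)) ∨ ¬(∀q G(q,q)) ∨ (∀i S(i,i)))
Move each ¬ inward, flipping quantifiers it crosses:
  (∀m G(m,m)) ∨ (∀k ¬G(k,k)) ∧ (∀q G(q,q)) ∧ (∃i ¬S(i,i))
All bound variables are already distinct, so no renaming is needed.
Pull the quantifiers to the front (each side's bound variable is not free in the other side):
  ∀m ∀k ∀q ∃i (G(m,m) ∨ ¬G(k,k) ∧ G(q,q) ∧ ¬S(i,i))
The quantifier ∀q sits under an even number of negations (counting the antecedent side of each →), so it remains universal.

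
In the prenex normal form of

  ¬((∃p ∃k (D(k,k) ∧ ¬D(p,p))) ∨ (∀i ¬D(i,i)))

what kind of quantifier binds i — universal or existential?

existential

Push ¬ through the quantifiers and connectives to reach negation normal form:
  (∀p ∀k (¬D(k,k) ∨ D(p,p))) ∧ (∃i D(i,i))
All bound variables are already distinct, so no renaming is needed.
Pull the quantifiers to the front (each side's bound variable is not free in the other side):
  ∀p ∀k ∃i ((¬D(k,k) ∨ D(p,p)) ∧ D(i,i))
The quantifier ∀i sits under an odd number of negations, so it flips to ∃i.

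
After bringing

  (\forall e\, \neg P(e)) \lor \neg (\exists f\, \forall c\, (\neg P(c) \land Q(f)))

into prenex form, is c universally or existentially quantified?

Move each ¬ inward, flipping quantifiers it crosses:
  (\forall e\, \neg P(e)) \lor (\forall f\, \exists c\, (P(c) \lor \neg Q(f)))
Extract every quantifier outward, since the variables are now distinct and don't occur free across branches:
  \forall e\, \forall f\, \exists c\, (\neg P(e) \lor P(c) \lor \neg Q(f))
The quantifier \forall c sits under an odd number of negations, so it flips to \exists c.

existential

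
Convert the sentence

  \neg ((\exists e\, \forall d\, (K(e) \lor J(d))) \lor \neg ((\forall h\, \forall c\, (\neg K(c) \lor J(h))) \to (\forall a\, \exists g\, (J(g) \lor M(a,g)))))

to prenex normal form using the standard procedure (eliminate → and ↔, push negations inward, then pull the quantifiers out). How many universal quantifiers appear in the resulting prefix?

2

Rewrite implications/biconditionals: A → B as ¬A ∨ B.
  \neg ((\exists e\, \forall d\, (K(e) \lor J(d))) \lor \neg (\neg (\forall h\, \forall c\, (\neg K(c) \lor J(h))) \lor (\forall a\, \exists g\, (J(g) \lor M(a,g)))))
Drive negations inward (¬∀x A ≡ ∃x ¬A, ¬∃x A ≡ ∀x ¬A, De Morgan for ∧/∨):
  (\forall e\, \exists d\, (\neg K(e) \land \neg J(d))) \land ((\exists h\, \exists c\, (K(c) \land \neg J(h))) \lor (\forall a\, \exists g\, (J(g) \lor M(a,g))))
Pull the quantifiers to the front (each side's bound variable is not free in the other side):
  \forall e\, \exists d\, \exists h\, \exists c\, \forall a\, \exists g\, (\neg K(e) \land \neg J(d) \land (K(c) \land \neg J(h) \lor J(g) \lor M(a,g)))
The prefix is \forall e \exists d \exists h \exists c \forall a \exists g: 2 universal, 4 existential.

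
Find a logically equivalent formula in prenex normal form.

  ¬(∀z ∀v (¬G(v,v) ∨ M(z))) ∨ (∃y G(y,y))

Drive negations inward (¬∀x A ≡ ∃x ¬A, ¬∃x A ≡ ∀x ¬A, De Morgan for ∧/∨):
  (∃z ∃v (G(v,v) ∧ ¬M(z))) ∨ (∃y G(y,y))
All bound variables are already distinct, so no renaming is needed.
Pull the quantifiers to the front (each side's bound variable is not free in the other side):
  ∃z ∃v ∃y (G(v,v) ∧ ¬M(z) ∨ G(y,y))

∃z ∃v ∃y (G(v,v) ∧ ¬M(z) ∨ G(y,y))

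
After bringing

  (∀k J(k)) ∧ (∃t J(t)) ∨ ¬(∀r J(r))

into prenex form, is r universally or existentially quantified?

existential

Move each ¬ inward, flipping quantifiers it crosses:
  (∀k J(k)) ∧ (∃t J(t)) ∨ (∃r ¬J(r))
All bound variables are already distinct, so no renaming is needed.
Finally move all quantifiers to the prefix:
  ∀k ∃t ∃r (J(k) ∧ J(t) ∨ ¬J(r))
The quantifier ∀r sits under an odd number of negations, so it flips to ∃r.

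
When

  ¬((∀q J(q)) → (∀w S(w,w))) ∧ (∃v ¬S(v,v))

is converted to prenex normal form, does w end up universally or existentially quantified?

existential

Rewrite implications/biconditionals: A → B as ¬A ∨ B.
  ¬(¬(∀q J(q)) ∨ (∀w S(w,w))) ∧ (∃v ¬S(v,v))
Push ¬ through the quantifiers and connectives to reach negation normal form:
  (∀q J(q)) ∧ (∃w ¬S(w,w)) ∧ (∃v ¬S(v,v))
Finally move all quantifiers to the prefix:
  ∀q ∃w ∃v (J(q) ∧ ¬S(w,w) ∧ ¬S(v,v))
The quantifier ∀w sits under an odd number of negations (counting the antecedent side of each →), so it flips to ∃w.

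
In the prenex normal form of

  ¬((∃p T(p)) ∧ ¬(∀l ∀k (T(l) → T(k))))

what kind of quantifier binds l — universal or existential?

universal

First replace A → B with ¬A ∨ B.
  ¬((∃p T(p)) ∧ ¬(∀l ∀k (¬T(l) ∨ T(k))))
Push ¬ through the quantifiers and connectives to reach negation normal form:
  (∀p ¬T(p)) ∨ (∀l ∀k (¬T(l) ∨ T(k)))
All bound variables are already distinct, so no renaming is needed.
Extract every quantifier outward, since the variables are now distinct and don't occur free across branches:
  ∀p ∀l ∀k (¬T(p) ∨ ¬T(l) ∨ T(k))
The quantifier ∀l sits under an even number of negations (counting the antecedent side of each →), so it remains universal.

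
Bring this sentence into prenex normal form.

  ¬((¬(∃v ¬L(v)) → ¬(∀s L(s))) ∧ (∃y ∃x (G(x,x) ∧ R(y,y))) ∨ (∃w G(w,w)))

First replace A → B with ¬A ∨ B.
  ¬((¬¬(∃v ¬L(v)) ∨ ¬(∀s L(s))) ∧ (∃y ∃x (G(x,x) ∧ R(y,y))) ∨ (∃w G(w,w)))
Move each ¬ inward, flipping quantifiers it crosses:
  ((∀v L(v)) ∧ (∀s L(s)) ∨ (∀y ∀x (¬G(x,x) ∨ ¬R(y,y)))) ∧ (∀w ¬G(w,w))
All bound variables are already distinct, so no renaming is needed.
Extract every quantifier outward, since the variables are now distinct and don't occur free across branches:
  ∀v ∀s ∀y ∀x ∀w ((L(v) ∧ L(s) ∨ ¬G(x,x) ∨ ¬R(y,y)) ∧ ¬G(w,w))

∀v ∀s ∀y ∀x ∀w ((L(v) ∧ L(s) ∨ ¬G(x,x) ∨ ¬R(y,y)) ∧ ¬G(w,w))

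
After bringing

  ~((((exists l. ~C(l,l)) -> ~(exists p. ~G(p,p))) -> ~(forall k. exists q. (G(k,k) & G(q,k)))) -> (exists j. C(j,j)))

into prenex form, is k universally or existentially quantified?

First replace A → B with ¬A ∨ B.
  ~(~(~(~(exists l. ~C(l,l)) | ~(exists p. ~G(p,p))) | ~(forall k. exists q. (G(k,k) & G(q,k)))) | (exists j. C(j,j)))
Push ¬ through the quantifiers and connectives to reach negation normal form:
  ((exists l. ~C(l,l)) & (exists p. ~G(p,p)) | (exists k. forall q. (~G(k,k) | ~G(q,k)))) & (forall j. ~C(j,j))
All bound variables are already distinct, so no renaming is needed.
Extract every quantifier outward, since the variables are now distinct and don't occur free across branches:
  exists l. exists p. exists k. forall q. forall j. ((~C(l,l) & ~G(p,p) | ~G(k,k) | ~G(q,k)) & ~C(j,j))
The quantifier forall k sits under an odd number of negations (counting the antecedent side of each →), so it flips to exists k.

existential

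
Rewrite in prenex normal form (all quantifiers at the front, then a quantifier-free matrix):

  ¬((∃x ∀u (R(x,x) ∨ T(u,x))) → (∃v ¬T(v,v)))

∃x ∀u ∀v ((R(x,x) ∨ T(u,x)) ∧ T(v,v))

Rewrite implications/biconditionals: A → B as ¬A ∨ B.
  ¬(¬(∃x ∀u (R(x,x) ∨ T(u,x))) ∨ (∃v ¬T(v,v)))
Push ¬ through the quantifiers and connectives to reach negation normal form:
  (∃x ∀u (R(x,x) ∨ T(u,x))) ∧ (∀v T(v,v))
All bound variables are already distinct, so no renaming is needed.
Finally move all quantifiers to the prefix:
  ∃x ∀u ∀v ((R(x,x) ∨ T(u,x)) ∧ T(v,v))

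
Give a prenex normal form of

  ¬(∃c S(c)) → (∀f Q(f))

Rewrite implications/biconditionals: A → B as ¬A ∨ B.
  ¬¬(∃c S(c)) ∨ (∀f Q(f))
Drive negations inward (¬∀x A ≡ ∃x ¬A, ¬∃x A ≡ ∀x ¬A, De Morgan for ∧/∨):
  (∃c S(c)) ∨ (∀f Q(f))
All bound variables are already distinct, so no renaming is needed.
Pull the quantifiers to the front (each side's bound variable is not free in the other side):
  ∃c ∀f (S(c) ∨ Q(f))

∃c ∀f (S(c) ∨ Q(f))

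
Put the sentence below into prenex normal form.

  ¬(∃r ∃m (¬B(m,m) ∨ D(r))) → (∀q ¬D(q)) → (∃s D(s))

∃r ∃m ∃q ∃s (¬B(m,m) ∨ D(r) ∨ D(q) ∨ D(s))

Eliminate → and ↔ using ¬ and ∨.
  ¬¬(∃r ∃m (¬B(m,m) ∨ D(r))) ∨ ¬(∀q ¬D(q)) ∨ (∃s D(s))
Push ¬ through the quantifiers and connectives to reach negation normal form:
  (∃r ∃m (¬B(m,m) ∨ D(r))) ∨ (∃q D(q)) ∨ (∃s D(s))
Extract every quantifier outward, since the variables are now distinct and don't occur free across branches:
  ∃r ∃m ∃q ∃s (¬B(m,m) ∨ D(r) ∨ D(q) ∨ D(s))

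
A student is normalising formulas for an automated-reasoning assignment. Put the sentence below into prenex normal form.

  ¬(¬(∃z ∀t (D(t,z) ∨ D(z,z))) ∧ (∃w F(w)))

∃z ∀t ∀w (D(t,z) ∨ D(z,z) ∨ ¬F(w))

Move each ¬ inward, flipping quantifiers it crosses:
  (∃z ∀t (D(t,z) ∨ D(z,z))) ∨ (∀w ¬F(w))
Finally move all quantifiers to the prefix:
  ∃z ∀t ∀w (D(t,z) ∨ D(z,z) ∨ ¬F(w))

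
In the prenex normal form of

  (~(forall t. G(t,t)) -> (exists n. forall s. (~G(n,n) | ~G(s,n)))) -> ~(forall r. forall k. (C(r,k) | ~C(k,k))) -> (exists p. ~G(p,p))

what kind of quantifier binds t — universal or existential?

Eliminate → and ↔ using ¬ and ∨.
  ~(~~(forall t. G(t,t)) | (exists n. forall s. (~G(n,n) | ~G(s,n)))) | ~~(forall r. forall k. (C(r,k) | ~C(k,k))) | (exists p. ~G(p,p))
Drive negations inward (¬∀x A ≡ ∃x ¬A, ¬∃x A ≡ ∀x ¬A, De Morgan for ∧/∨):
  (exists t. ~G(t,t)) & (forall n. exists s. (G(n,n) & G(s,n))) | (forall r. forall k. (C(r,k) | ~C(k,k))) | (exists p. ~G(p,p))
All bound variables are already distinct, so no renaming is needed.
Pull the quantifiers to the front (each side's bound variable is not free in the other side):
  exists t. forall n. exists s. forall r. forall k. exists p. (~G(t,t) & G(n,n) & G(s,n) | C(r,k) | ~C(k,k) | ~G(p,p))
The quantifier forall t sits under an odd number of negations (counting the antecedent side of each →), so it flips to exists t.

existential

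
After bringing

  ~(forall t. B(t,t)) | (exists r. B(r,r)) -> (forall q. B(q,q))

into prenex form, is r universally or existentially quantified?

Eliminate → and ↔ using ¬ and ∨.
  ~(~(forall t. B(t,t)) | (exists r. B(r,r))) | (forall q. B(q,q))
Drive negations inward (¬∀x A ≡ ∃x ¬A, ¬∃x A ≡ ∀x ¬A, De Morgan for ∧/∨):
  (forall t. B(t,t)) & (forall r. ~B(r,r)) | (forall q. B(q,q))
Extract every quantifier outward, since the variables are now distinct and don't occur free across branches:
  forall t. forall r. forall q. (B(t,t) & ~B(r,r) | B(q,q))
The quantifier exists r sits under an odd number of negations (counting the antecedent side of each →), so it flips to forall r.

universal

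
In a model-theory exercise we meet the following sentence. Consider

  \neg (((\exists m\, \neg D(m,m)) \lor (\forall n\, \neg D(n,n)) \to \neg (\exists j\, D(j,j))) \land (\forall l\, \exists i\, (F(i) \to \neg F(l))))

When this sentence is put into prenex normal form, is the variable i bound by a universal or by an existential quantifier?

universal

First replace A → B with ¬A ∨ B.
  \neg ((\neg ((\exists m\, \neg D(m,m)) \lor (\forall n\, \neg D(n,n))) \lor \neg (\exists j\, D(j,j))) \land (\forall l\, \exists i\, (\neg F(i) \lor \neg F(l))))
Move each ¬ inward, flipping quantifiers it crosses:
  ((\exists m\, \neg D(m,m)) \lor (\forall n\, \neg D(n,n))) \land (\exists j\, D(j,j)) \lor (\exists l\, \forall i\, (F(i) \land F(l)))
Extract every quantifier outward, since the variables are now distinct and don't occur free across branches:
  \exists m\, \forall n\, \exists j\, \exists l\, \forall i\, ((\neg D(m,m) \lor \neg D(n,n)) \land D(j,j) \lor F(i) \land F(l))
The quantifier \exists i sits under an odd number of negations (counting the antecedent side of each →), so it flips to \forall i.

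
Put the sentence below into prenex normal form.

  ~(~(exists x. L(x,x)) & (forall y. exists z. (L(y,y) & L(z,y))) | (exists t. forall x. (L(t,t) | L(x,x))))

Push ¬ through the quantifiers and connectives to reach negation normal form:
  ((exists x. L(x,x)) | (exists y. forall z. (~L(y,y) | ~L(z,y)))) & (forall t. exists x. (~L(t,t) & ~L(x,x)))
Standardize variables apart so no two quantifiers bind the same name: x↦s.
  ((exists x. L(x,x)) | (exists y. forall z. (~L(y,y) | ~L(z,y)))) & (forall t. exists s. (~L(t,t) & ~L(s,s)))
Finally move all quantifiers to the prefix:
  exists x. exists y. forall z. forall t. exists s. ((L(x,x) | ~L(y,y) | ~L(z,y)) & ~L(t,t) & ~L(s,s))

exists x. exists y. forall z. forall t. exists s. ((L(x,x) | ~L(y,y) | ~L(z,y)) & ~L(t,t) & ~L(s,s))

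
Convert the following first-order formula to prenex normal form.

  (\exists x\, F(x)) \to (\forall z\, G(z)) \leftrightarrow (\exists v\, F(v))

\exists x\, \exists z\, \exists v\, \forall a\, \forall z1\, \forall u1\, ((F(x) \land \neg G(z) \lor F(v)) \land (\neg F(a) \lor \neg F(z1) \lor G(u1)))

Eliminate → and ↔ using ¬ and ∨; A ↔ B as (¬A ∨ B) ∧ (¬B ∨ A).
  (\neg (\neg (\exists x\, F(x)) \lor (\forall z\, G(z))) \lor (\exists v\, F(v))) \land (\neg (\exists v\, F(v)) \lor \neg (\exists x\, F(x)) \lor (\forall z\, G(z)))
Push ¬ through the quantifiers and connectives to reach negation normal form:
  ((\exists x\, F(x)) \land (\exists z\, \neg G(z)) \lor (\exists v\, F(v))) \land ((\forall v\, \neg F(v)) \lor (\forall x\, \neg F(x)) \lor (\forall z\, G(z)))
Standardize variables apart so no two quantifiers bind the same name: v↦a, x↦z1, z↦u1.
  ((\exists x\, F(x)) \land (\exists z\, \neg G(z)) \lor (\exists v\, F(v))) \land ((\forall a\, \neg F(a)) \lor (\forall z1\, \neg F(z1)) \lor (\forall u1\, G(u1)))
Finally move all quantifiers to the prefix:
  \exists x\, \exists z\, \exists v\, \forall a\, \forall z1\, \forall u1\, ((F(x) \land \neg G(z) \lor F(v)) \land (\neg F(a) \lor \neg F(z1) \lor G(u1)))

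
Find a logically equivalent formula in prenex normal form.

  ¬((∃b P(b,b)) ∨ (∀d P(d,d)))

Push ¬ through the quantifiers and connectives to reach negation normal form:
  (∀b ¬P(b,b)) ∧ (∃d ¬P(d,d))
All bound variables are already distinct, so no renaming is needed.
Extract every quantifier outward, since the variables are now distinct and don't occur free across branches:
  ∀b ∃d (¬P(b,b) ∧ ¬P(d,d))

∀b ∃d (¬P(b,b) ∧ ¬P(d,d))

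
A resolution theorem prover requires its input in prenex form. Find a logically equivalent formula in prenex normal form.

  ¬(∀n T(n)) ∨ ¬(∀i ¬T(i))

Move each ¬ inward, flipping quantifiers it crosses:
  (∃n ¬T(n)) ∨ (∃i T(i))
Extract every quantifier outward, since the variables are now distinct and don't occur free across branches:
  ∃n ∃i (¬T(n) ∨ T(i))

∃n ∃i (¬T(n) ∨ T(i))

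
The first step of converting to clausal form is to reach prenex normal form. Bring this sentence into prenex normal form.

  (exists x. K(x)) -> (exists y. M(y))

Eliminate → and ↔ using ¬ and ∨.
  ~(exists x. K(x)) | (exists y. M(y))
Drive negations inward (¬∀x A ≡ ∃x ¬A, ¬∃x A ≡ ∀x ¬A, De Morgan for ∧/∨):
  (forall x. ~K(x)) | (exists y. M(y))
Finally move all quantifiers to the prefix:
  forall x. exists y. (~K(x) | M(y))

forall x. exists y. (~K(x) | M(y))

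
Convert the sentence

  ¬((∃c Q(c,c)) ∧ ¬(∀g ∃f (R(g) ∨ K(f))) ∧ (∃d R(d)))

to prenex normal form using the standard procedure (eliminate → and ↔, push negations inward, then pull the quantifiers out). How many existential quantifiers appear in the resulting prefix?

1

Push ¬ through the quantifiers and connectives to reach negation normal form:
  (∀c ¬Q(c,c)) ∨ (∀g ∃f (R(g) ∨ K(f))) ∨ (∀d ¬R(d))
All bound variables are already distinct, so no renaming is needed.
Extract every quantifier outward, since the variables are now distinct and don't occur free across branches:
  ∀c ∀g ∃f ∀d (¬Q(c,c) ∨ R(g) ∨ K(f) ∨ ¬R(d))
The prefix is ∀c ∀g ∃f ∀d: 3 universal, 1 existential.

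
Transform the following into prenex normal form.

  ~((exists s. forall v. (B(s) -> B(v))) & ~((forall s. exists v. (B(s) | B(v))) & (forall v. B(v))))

forall s. exists v. forall w. exists u. forall y. (B(s) & ~B(v) | (B(w) | B(u)) & B(y))

First replace A → B with ¬A ∨ B.
  ~((exists s. forall v. (~B(s) | B(v))) & ~((forall s. exists v. (B(s) | B(v))) & (forall v. B(v))))
Move each ¬ inward, flipping quantifiers it crosses:
  (forall s. exists v. (B(s) & ~B(v))) | (forall s. exists v. (B(s) | B(v))) & (forall v. B(v))
Rename bound variables to avoid capture: s↦w, v↦u, v↦y.
  (forall s. exists v. (B(s) & ~B(v))) | (forall w. exists u. (B(w) | B(u))) & (forall y. B(y))
Extract every quantifier outward, since the variables are now distinct and don't occur free across branches:
  forall s. exists v. forall w. exists u. forall y. (B(s) & ~B(v) | (B(w) | B(u)) & B(y))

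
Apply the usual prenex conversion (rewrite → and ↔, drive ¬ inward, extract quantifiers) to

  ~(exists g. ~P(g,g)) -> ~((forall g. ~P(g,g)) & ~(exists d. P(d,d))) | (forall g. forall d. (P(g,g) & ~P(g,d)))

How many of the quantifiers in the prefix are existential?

Rewrite implications/biconditionals: A → B as ¬A ∨ B.
  ~~(exists g. ~P(g,g)) | ~((forall g. ~P(g,g)) & ~(exists d. P(d,d))) | (forall g. forall d. (P(g,g) & ~P(g,d)))
Move each ¬ inward, flipping quantifiers it crosses:
  (exists g. ~P(g,g)) | (exists g. P(g,g)) | (exists d. P(d,d)) | (forall g. forall d. (P(g,g) & ~P(g,d)))
Standardize variables apart so no two quantifiers bind the same name: g↦x, g↦w1, d↦s.
  (exists g. ~P(g,g)) | (exists x. P(x,x)) | (exists d. P(d,d)) | (forall w1. forall s. (P(w1,w1) & ~P(w1,s)))
Pull the quantifiers to the front (each side's bound variable is not free in the other side):
  exists g. exists x. exists d. forall w1. forall s. (~P(g,g) | P(x,x) | P(d,d) | P(w1,w1) & ~P(w1,s))
The prefix is exists g exists x exists d forall w1 forall s: 2 universal, 3 existential.

3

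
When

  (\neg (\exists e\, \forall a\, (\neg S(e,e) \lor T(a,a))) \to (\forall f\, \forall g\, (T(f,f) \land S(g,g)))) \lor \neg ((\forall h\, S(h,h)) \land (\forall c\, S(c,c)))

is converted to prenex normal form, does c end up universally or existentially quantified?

existential

Rewrite implications/biconditionals: A → B as ¬A ∨ B.
  \neg \neg (\exists e\, \forall a\, (\neg S(e,e) \lor T(a,a))) \lor (\forall f\, \forall g\, (T(f,f) \land S(g,g))) \lor \neg ((\forall h\, S(h,h)) \land (\forall c\, S(c,c)))
Push ¬ through the quantifiers and connectives to reach negation normal form:
  (\exists e\, \forall a\, (\neg S(e,e) \lor T(a,a))) \lor (\forall f\, \forall g\, (T(f,f) \land S(g,g))) \lor (\exists h\, \neg S(h,h)) \lor (\exists c\, \neg S(c,c))
Extract every quantifier outward, since the variables are now distinct and don't occur free across branches:
  \exists e\, \forall a\, \forall f\, \forall g\, \exists h\, \exists c\, (\neg S(e,e) \lor T(a,a) \lor T(f,f) \land S(g,g) \lor \neg S(h,h) \lor \neg S(c,c))
The quantifier \forall c sits under an odd number of negations (counting the antecedent side of each →), so it flips to \exists c.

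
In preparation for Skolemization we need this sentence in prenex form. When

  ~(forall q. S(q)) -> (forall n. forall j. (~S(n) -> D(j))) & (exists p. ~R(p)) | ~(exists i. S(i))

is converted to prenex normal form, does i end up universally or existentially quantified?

universal

First replace A → B with ¬A ∨ B.
  ~~(forall q. S(q)) | (forall n. forall j. (~~S(n) | D(j))) & (exists p. ~R(p)) | ~(exists i. S(i))
Push ¬ through the quantifiers and connectives to reach negation normal form:
  (forall q. S(q)) | (forall n. forall j. (S(n) | D(j))) & (exists p. ~R(p)) | (forall i. ~S(i))
Finally move all quantifiers to the prefix:
  forall q. forall n. forall j. exists p. forall i. (S(q) | (S(n) | D(j)) & ~R(p) | ~S(i))
The quantifier exists i sits under an odd number of negations (counting the antecedent side of each →), so it flips to forall i.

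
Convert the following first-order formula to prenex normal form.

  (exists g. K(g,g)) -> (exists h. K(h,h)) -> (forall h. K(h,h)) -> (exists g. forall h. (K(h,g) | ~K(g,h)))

forall g. forall h. exists p. exists b. forall u1. (~K(g,g) | ~K(h,h) | ~K(p,p) | K(u1,b) | ~K(b,u1))

First replace A → B with ¬A ∨ B.
  ~(exists g. K(g,g)) | ~(exists h. K(h,h)) | ~(forall h. K(h,h)) | (exists g. forall h. (K(h,g) | ~K(g,h)))
Move each ¬ inward, flipping quantifiers it crosses:
  (forall g. ~K(g,g)) | (forall h. ~K(h,h)) | (exists h. ~K(h,h)) | (exists g. forall h. (K(h,g) | ~K(g,h)))
Standardize variables apart so no two quantifiers bind the same name: h↦p, g↦b, h↦u1.
  (forall g. ~K(g,g)) | (forall h. ~K(h,h)) | (exists p. ~K(p,p)) | (exists b. forall u1. (K(u1,b) | ~K(b,u1)))
Pull the quantifiers to the front (each side's bound variable is not free in the other side):
  forall g. forall h. exists p. exists b. forall u1. (~K(g,g) | ~K(h,h) | ~K(p,p) | K(u1,b) | ~K(b,u1))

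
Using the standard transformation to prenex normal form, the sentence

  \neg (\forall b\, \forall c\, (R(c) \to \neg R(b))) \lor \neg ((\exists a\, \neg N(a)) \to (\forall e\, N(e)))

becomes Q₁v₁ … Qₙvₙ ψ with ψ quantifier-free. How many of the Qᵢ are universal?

Eliminate → and ↔ using ¬ and ∨.
  \neg (\forall b\, \forall c\, (\neg R(c) \lor \neg R(b))) \lor \neg (\neg (\exists a\, \neg N(a)) \lor (\forall e\, N(e)))
Push ¬ through the quantifiers and connectives to reach negation normal form:
  (\exists b\, \exists c\, (R(c) \land R(b))) \lor (\exists a\, \neg N(a)) \land (\exists e\, \neg N(e))
Finally move all quantifiers to the prefix:
  \exists b\, \exists c\, \exists a\, \exists e\, (R(c) \land R(b) \lor \neg N(a) \land \neg N(e))
The prefix is \exists b \exists c \exists a \exists e: 0 universal, 4 existential.

0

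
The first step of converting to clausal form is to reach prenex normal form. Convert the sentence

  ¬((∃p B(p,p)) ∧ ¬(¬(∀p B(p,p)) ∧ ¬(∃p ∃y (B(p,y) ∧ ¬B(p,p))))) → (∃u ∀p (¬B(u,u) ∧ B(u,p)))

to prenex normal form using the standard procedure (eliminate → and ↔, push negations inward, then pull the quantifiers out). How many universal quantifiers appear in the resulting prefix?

First replace A → B with ¬A ∨ B.
  ¬¬((∃p B(p,p)) ∧ ¬(¬(∀p B(p,p)) ∧ ¬(∃p ∃y (B(p,y) ∧ ¬B(p,p))))) ∨ (∃u ∀p (¬B(u,u) ∧ B(u,p)))
Drive negations inward (¬∀x A ≡ ∃x ¬A, ¬∃x A ≡ ∀x ¬A, De Morgan for ∧/∨):
  (∃p B(p,p)) ∧ ((∀p B(p,p)) ∨ (∃p ∃y (B(p,y) ∧ ¬B(p,p)))) ∨ (∃u ∀p (¬B(u,u) ∧ B(u,p)))
Give each quantifier a distinct variable: p↦w1, p↦y1, p↦c.
  (∃p B(p,p)) ∧ ((∀w1 B(w1,w1)) ∨ (∃y1 ∃y (B(y1,y) ∧ ¬B(y1,y1)))) ∨ (∃u ∀c (¬B(u,u) ∧ B(u,c)))
Finally move all quantifiers to the prefix:
  ∃p ∀w1 ∃y1 ∃y ∃u ∀c (B(p,p) ∧ (B(w1,w1) ∨ B(y1,y) ∧ ¬B(y1,y1)) ∨ ¬B(u,u) ∧ B(u,c))
The prefix is ∃p ∀w1 ∃y1 ∃y ∃u ∀c: 2 universal, 4 existential.

2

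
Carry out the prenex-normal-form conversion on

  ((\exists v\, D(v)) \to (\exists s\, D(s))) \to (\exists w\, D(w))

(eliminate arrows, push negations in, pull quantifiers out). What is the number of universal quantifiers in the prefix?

1

Rewrite implications/biconditionals: A → B as ¬A ∨ B.
  \neg (\neg (\exists v\, D(v)) \lor (\exists s\, D(s))) \lor (\exists w\, D(w))
Drive negations inward (¬∀x A ≡ ∃x ¬A, ¬∃x A ≡ ∀x ¬A, De Morgan for ∧/∨):
  (\exists v\, D(v)) \land (\forall s\, \neg D(s)) \lor (\exists w\, D(w))
All bound variables are already distinct, so no renaming is needed.
Pull the quantifiers to the front (each side's bound variable is not free in the other side):
  \exists v\, \forall s\, \exists w\, (D(v) \land \neg D(s) \lor D(w))
The prefix is \exists v \forall s \exists w: 1 universal, 2 existential.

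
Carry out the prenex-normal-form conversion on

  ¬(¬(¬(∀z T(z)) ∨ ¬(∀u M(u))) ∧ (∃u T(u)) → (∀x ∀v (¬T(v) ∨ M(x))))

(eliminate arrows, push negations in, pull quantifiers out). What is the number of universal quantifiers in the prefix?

Rewrite implications/biconditionals: A → B as ¬A ∨ B.
  ¬(¬(¬(¬(∀z T(z)) ∨ ¬(∀u M(u))) ∧ (∃u T(u))) ∨ (∀x ∀v (¬T(v) ∨ M(x))))
Drive negations inward (¬∀x A ≡ ∃x ¬A, ¬∃x A ≡ ∀x ¬A, De Morgan for ∧/∨):
  (∀z T(z)) ∧ (∀u M(u)) ∧ (∃u T(u)) ∧ (∃x ∃v (T(v) ∧ ¬M(x)))
Rename bound variables to avoid capture: u↦p.
  (∀z T(z)) ∧ (∀u M(u)) ∧ (∃p T(p)) ∧ (∃x ∃v (T(v) ∧ ¬M(x)))
Extract every quantifier outward, since the variables are now distinct and don't occur free across branches:
  ∀z ∀u ∃p ∃x ∃v (T(z) ∧ M(u) ∧ T(p) ∧ T(v) ∧ ¬M(x))
The prefix is ∀z ∀u ∃p ∃x ∃v: 2 universal, 3 existential.

2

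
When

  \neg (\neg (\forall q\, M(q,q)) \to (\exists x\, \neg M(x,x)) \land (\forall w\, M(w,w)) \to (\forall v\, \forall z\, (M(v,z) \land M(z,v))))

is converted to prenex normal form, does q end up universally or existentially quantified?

existential

Eliminate → and ↔ using ¬ and ∨.
  \neg (\neg \neg (\forall q\, M(q,q)) \lor \neg ((\exists x\, \neg M(x,x)) \land (\forall w\, M(w,w))) \lor (\forall v\, \forall z\, (M(v,z) \land M(z,v))))
Push ¬ through the quantifiers and connectives to reach negation normal form:
  (\exists q\, \neg M(q,q)) \land (\exists x\, \neg M(x,x)) \land (\forall w\, M(w,w)) \land (\exists v\, \exists z\, (\neg M(v,z) \lor \neg M(z,v)))
Extract every quantifier outward, since the variables are now distinct and don't occur free across branches:
  \exists q\, \exists x\, \forall w\, \exists v\, \exists z\, (\neg M(q,q) \land \neg M(x,x) \land M(w,w) \land (\neg M(v,z) \lor \neg M(z,v)))
The quantifier \forall q sits under an odd number of negations (counting the antecedent side of each →), so it flips to \exists q.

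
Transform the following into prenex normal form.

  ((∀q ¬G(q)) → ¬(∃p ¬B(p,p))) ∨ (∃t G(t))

Rewrite implications/biconditionals: A → B as ¬A ∨ B.
  ¬(∀q ¬G(q)) ∨ ¬(∃p ¬B(p,p)) ∨ (∃t G(t))
Push ¬ through the quantifiers and connectives to reach negation normal form:
  (∃q G(q)) ∨ (∀p B(p,p)) ∨ (∃t G(t))
Pull the quantifiers to the front (each side's bound variable is not free in the other side):
  ∃q ∀p ∃t (G(q) ∨ B(p,p) ∨ G(t))

∃q ∀p ∃t (G(q) ∨ B(p,p) ∨ G(t))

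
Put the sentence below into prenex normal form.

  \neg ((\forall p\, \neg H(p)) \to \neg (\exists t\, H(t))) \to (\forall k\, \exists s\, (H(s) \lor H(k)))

Rewrite implications/biconditionals: A → B as ¬A ∨ B.
  \neg \neg (\neg (\forall p\, \neg H(p)) \lor \neg (\exists t\, H(t))) \lor (\forall k\, \exists s\, (H(s) \lor H(k)))
Push ¬ through the quantifiers and connectives to reach negation normal form:
  (\exists p\, H(p)) \lor (\forall t\, \neg H(t)) \lor (\forall k\, \exists s\, (H(s) \lor H(k)))
All bound variables are already distinct, so no renaming is needed.
Pull the quantifiers to the front (each side's bound variable is not free in the other side):
  \exists p\, \forall t\, \forall k\, \exists s\, (H(p) \lor \neg H(t) \lor H(s) \lor H(k))

\exists p\, \forall t\, \forall k\, \exists s\, (H(p) \lor \neg H(t) \lor H(s) \lor H(k))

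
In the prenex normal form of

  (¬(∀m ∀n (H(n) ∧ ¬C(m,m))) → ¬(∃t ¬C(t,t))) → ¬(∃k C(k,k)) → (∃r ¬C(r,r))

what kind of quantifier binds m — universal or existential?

Eliminate → and ↔ using ¬ and ∨.
  ¬(¬¬(∀m ∀n (H(n) ∧ ¬C(m,m))) ∨ ¬(∃t ¬C(t,t))) ∨ ¬¬(∃k C(k,k)) ∨ (∃r ¬C(r,r))
Move each ¬ inward, flipping quantifiers it crosses:
  (∃m ∃n (¬H(n) ∨ C(m,m))) ∧ (∃t ¬C(t,t)) ∨ (∃k C(k,k)) ∨ (∃r ¬C(r,r))
All bound variables are already distinct, so no renaming is needed.
Finally move all quantifiers to the prefix:
  ∃m ∃n ∃t ∃k ∃r ((¬H(n) ∨ C(m,m)) ∧ ¬C(t,t) ∨ C(k,k) ∨ ¬C(r,r))
The quantifier ∀m sits under an odd number of negations (counting the antecedent side of each →), so it flips to ∃m.

existential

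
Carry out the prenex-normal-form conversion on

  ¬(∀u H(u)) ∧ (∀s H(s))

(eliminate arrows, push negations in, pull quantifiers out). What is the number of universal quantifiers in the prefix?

Drive negations inward (¬∀x A ≡ ∃x ¬A, ¬∃x A ≡ ∀x ¬A, De Morgan for ∧/∨):
  (∃u ¬H(u)) ∧ (∀s H(s))
Extract every quantifier outward, since the variables are now distinct and don't occur free across branches:
  ∃u ∀s (¬H(u) ∧ H(s))
The prefix is ∃u ∀s: 1 universal, 1 existential.

1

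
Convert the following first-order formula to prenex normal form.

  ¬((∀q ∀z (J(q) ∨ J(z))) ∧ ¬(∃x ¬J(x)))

Move each ¬ inward, flipping quantifiers it crosses:
  (∃q ∃z (¬J(q) ∧ ¬J(z))) ∨ (∃x ¬J(x))
All bound variables are already distinct, so no renaming is needed.
Extract every quantifier outward, since the variables are now distinct and don't occur free across branches:
  ∃q ∃z ∃x (¬J(q) ∧ ¬J(z) ∨ ¬J(x))

∃q ∃z ∃x (¬J(q) ∧ ¬J(z) ∨ ¬J(x))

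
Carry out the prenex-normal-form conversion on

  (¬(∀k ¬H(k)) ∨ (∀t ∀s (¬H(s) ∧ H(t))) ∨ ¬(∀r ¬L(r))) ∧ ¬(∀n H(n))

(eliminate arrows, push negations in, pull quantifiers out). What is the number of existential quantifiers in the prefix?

3

Move each ¬ inward, flipping quantifiers it crosses:
  ((∃k H(k)) ∨ (∀t ∀s (¬H(s) ∧ H(t))) ∨ (∃r L(r))) ∧ (∃n ¬H(n))
All bound variables are already distinct, so no renaming is needed.
Extract every quantifier outward, since the variables are now distinct and don't occur free across branches:
  ∃k ∀t ∀s ∃r ∃n ((H(k) ∨ ¬H(s) ∧ H(t) ∨ L(r)) ∧ ¬H(n))
The prefix is ∃k ∀t ∀s ∃r ∃n: 2 universal, 3 existential.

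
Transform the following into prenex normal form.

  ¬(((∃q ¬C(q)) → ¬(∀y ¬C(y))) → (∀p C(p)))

First replace A → B with ¬A ∨ B.
  ¬(¬(¬(∃q ¬C(q)) ∨ ¬(∀y ¬C(y))) ∨ (∀p C(p)))
Drive negations inward (¬∀x A ≡ ∃x ¬A, ¬∃x A ≡ ∀x ¬A, De Morgan for ∧/∨):
  ((∀q C(q)) ∨ (∃y C(y))) ∧ (∃p ¬C(p))
All bound variables are already distinct, so no renaming is needed.
Pull the quantifiers to the front (each side's bound variable is not free in the other side):
  ∀q ∃y ∃p ((C(q) ∨ C(y)) ∧ ¬C(p))

∀q ∃y ∃p ((C(q) ∨ C(y)) ∧ ¬C(p))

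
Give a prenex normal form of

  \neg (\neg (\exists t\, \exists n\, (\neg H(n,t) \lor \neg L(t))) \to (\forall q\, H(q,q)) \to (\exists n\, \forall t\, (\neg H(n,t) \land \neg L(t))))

\forall t\, \forall n\, \forall q\, \forall u\, \exists v\, (H(n,t) \land L(t) \land H(q,q) \land (H(u,v) \lor L(v)))

Eliminate → and ↔ using ¬ and ∨.
  \neg (\neg \neg (\exists t\, \exists n\, (\neg H(n,t) \lor \neg L(t))) \lor \neg (\forall q\, H(q,q)) \lor (\exists n\, \forall t\, (\neg H(n,t) \land \neg L(t))))
Move each ¬ inward, flipping quantifiers it crosses:
  (\forall t\, \forall n\, (H(n,t) \land L(t))) \land (\forall q\, H(q,q)) \land (\forall n\, \exists t\, (H(n,t) \lor L(t)))
Rename bound variables to avoid capture: n↦u, t↦v.
  (\forall t\, \forall n\, (H(n,t) \land L(t))) \land (\forall q\, H(q,q)) \land (\forall u\, \exists v\, (H(u,v) \lor L(v)))
Extract every quantifier outward, since the variables are now distinct and don't occur free across branches:
  \forall t\, \forall n\, \forall q\, \forall u\, \exists v\, (H(n,t) \land L(t) \land H(q,q) \land (H(u,v) \lor L(v)))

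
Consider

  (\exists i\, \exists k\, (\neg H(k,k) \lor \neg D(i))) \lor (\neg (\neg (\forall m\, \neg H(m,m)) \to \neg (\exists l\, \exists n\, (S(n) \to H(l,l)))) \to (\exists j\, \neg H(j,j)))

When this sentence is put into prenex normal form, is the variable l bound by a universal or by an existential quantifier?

universal

First replace A → B with ¬A ∨ B.
  (\exists i\, \exists k\, (\neg H(k,k) \lor \neg D(i))) \lor \neg \neg (\neg \neg (\forall m\, \neg H(m,m)) \lor \neg (\exists l\, \exists n\, (\neg S(n) \lor H(l,l)))) \lor (\exists j\, \neg H(j,j))
Drive negations inward (¬∀x A ≡ ∃x ¬A, ¬∃x A ≡ ∀x ¬A, De Morgan for ∧/∨):
  (\exists i\, \exists k\, (\neg H(k,k) \lor \neg D(i))) \lor (\forall m\, \neg H(m,m)) \lor (\forall l\, \forall n\, (S(n) \land \neg H(l,l))) \lor (\exists j\, \neg H(j,j))
Finally move all quantifiers to the prefix:
  \exists i\, \exists k\, \forall m\, \forall l\, \forall n\, \exists j\, (\neg H(k,k) \lor \neg D(i) \lor \neg H(m,m) \lor S(n) \land \neg H(l,l) \lor \neg H(j,j))
The quantifier \exists l sits under an odd number of negations (counting the antecedent side of each →), so it flips to \forall l.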